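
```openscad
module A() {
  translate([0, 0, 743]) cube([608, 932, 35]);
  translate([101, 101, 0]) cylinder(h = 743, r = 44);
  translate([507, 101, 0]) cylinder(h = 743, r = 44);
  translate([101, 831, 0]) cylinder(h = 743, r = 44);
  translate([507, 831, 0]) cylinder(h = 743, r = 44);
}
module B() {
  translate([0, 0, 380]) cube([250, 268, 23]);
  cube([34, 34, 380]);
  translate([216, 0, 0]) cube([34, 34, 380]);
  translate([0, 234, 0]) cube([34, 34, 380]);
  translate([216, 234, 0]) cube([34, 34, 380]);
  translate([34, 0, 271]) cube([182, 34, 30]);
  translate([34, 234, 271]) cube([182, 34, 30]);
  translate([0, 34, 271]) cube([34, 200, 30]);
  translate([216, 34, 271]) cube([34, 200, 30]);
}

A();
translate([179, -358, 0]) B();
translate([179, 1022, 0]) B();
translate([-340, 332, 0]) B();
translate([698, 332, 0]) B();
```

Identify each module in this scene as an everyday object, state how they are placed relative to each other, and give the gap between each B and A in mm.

Each stool's nearest face is 90 mm from the table's bounding box.

A is a table. B is a stool. Four stools sit around the table at the −y, +y, −x, +x sides. The gap between each stool and the table is 90 mm.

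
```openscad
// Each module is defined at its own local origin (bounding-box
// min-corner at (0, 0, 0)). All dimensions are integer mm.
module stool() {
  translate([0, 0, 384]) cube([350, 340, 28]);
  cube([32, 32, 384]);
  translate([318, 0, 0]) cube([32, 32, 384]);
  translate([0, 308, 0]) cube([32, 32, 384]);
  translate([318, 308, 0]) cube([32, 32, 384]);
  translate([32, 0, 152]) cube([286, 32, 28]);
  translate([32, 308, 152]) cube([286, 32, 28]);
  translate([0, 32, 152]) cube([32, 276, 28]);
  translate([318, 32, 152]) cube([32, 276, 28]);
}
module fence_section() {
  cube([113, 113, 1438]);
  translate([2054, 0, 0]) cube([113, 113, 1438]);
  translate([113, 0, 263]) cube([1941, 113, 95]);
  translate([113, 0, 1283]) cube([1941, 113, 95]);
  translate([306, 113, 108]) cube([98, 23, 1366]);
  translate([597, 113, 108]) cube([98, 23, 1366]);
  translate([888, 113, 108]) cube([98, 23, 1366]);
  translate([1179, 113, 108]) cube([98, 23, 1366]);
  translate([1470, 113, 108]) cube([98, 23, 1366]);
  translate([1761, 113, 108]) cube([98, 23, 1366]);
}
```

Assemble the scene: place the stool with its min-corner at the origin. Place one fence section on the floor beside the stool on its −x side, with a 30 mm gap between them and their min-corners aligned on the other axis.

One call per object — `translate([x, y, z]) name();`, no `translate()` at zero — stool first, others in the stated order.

stool();
translate([-2197, 0, 0]) fence_section();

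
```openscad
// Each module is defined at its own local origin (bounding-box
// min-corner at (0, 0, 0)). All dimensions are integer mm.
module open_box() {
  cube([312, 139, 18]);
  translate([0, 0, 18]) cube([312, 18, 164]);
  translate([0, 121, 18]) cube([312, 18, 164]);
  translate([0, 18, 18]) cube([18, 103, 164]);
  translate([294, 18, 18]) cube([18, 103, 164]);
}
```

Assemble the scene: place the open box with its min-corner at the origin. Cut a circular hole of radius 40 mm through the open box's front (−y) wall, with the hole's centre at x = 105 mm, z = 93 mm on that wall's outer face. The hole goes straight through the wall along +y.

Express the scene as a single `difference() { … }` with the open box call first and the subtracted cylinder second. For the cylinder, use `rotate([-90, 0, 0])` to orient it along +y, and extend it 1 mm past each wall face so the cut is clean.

difference() {
  open_box();
  translate([105, -1, 93]) rotate([-90, 0, 0]) cylinder(h = 20, r = 40);
}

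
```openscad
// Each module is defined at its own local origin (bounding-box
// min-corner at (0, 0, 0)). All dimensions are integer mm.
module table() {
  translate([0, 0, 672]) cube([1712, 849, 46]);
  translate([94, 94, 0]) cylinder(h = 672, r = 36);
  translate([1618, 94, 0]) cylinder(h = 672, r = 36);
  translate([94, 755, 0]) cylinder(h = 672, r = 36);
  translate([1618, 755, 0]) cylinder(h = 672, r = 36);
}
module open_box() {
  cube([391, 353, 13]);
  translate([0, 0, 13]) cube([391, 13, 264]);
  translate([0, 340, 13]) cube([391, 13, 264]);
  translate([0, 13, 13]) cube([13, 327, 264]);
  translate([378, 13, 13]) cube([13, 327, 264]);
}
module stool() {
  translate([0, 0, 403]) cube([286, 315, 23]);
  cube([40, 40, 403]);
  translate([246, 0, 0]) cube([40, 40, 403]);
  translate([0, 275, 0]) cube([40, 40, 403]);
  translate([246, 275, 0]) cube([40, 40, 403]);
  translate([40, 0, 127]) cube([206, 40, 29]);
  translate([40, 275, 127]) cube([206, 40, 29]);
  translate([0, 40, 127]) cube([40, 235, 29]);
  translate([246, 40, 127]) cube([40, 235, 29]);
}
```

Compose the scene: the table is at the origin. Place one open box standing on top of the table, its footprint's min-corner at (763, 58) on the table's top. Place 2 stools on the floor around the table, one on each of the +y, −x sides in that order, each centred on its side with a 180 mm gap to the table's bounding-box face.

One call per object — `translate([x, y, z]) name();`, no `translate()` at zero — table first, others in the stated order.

table();
translate([763, 58, 718]) open_box();
translate([713, 1029, 0]) stool();
translate([-466, 267, 0]) stool();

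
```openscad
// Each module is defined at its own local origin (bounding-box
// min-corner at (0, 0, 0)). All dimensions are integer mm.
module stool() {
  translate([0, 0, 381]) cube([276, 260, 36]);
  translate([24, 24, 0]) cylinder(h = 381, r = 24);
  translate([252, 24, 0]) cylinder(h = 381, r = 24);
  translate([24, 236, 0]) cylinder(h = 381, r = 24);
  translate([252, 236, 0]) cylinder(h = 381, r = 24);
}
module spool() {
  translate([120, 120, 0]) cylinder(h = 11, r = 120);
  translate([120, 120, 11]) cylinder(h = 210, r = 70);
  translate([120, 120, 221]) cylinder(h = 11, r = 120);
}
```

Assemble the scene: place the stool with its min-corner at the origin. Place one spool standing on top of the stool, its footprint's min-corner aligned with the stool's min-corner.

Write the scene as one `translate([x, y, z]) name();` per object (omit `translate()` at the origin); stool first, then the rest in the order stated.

stool();
translate([0, 0, 417]) spool();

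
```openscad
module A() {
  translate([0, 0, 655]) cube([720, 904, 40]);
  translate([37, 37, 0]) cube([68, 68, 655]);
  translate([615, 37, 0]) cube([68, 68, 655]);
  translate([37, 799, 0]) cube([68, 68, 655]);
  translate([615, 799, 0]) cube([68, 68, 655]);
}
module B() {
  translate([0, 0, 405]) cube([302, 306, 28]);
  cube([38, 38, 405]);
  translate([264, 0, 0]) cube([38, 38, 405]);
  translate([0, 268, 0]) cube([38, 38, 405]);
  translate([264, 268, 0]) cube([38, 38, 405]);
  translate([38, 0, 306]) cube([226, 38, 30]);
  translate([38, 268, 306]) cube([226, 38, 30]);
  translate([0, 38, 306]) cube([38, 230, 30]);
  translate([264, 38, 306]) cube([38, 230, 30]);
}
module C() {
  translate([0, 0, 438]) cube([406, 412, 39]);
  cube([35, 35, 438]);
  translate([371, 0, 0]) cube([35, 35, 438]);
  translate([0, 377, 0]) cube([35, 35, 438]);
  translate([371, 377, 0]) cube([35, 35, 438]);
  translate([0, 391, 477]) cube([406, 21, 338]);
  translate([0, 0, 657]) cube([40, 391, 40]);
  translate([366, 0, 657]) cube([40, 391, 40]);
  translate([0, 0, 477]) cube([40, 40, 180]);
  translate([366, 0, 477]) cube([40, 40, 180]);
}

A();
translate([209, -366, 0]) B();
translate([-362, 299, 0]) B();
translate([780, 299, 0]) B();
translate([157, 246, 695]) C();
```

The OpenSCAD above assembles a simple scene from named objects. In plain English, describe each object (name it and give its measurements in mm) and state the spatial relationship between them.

A is a rectangular dining table. The top is 720×904×40 mm with its upper surface at z = 695 mm. It stands on four 68×68 mm square legs, each inset 37 mm from the nearest pair of top edges, running from the floor to the underside of the top.

B is a four-legged stool. The seat is a 302×306×28 mm slab whose top surface is at z = 433 mm; four square legs, each 38×38 mm in cross-section, run from the floor (z = 0) to the underside of the seat, each flush with a corner of the seat. Four stretchers, 38 mm wide and 30 mm tall, connect adjacent legs with their undersides at z = 306 mm, each running between the inner faces of the legs it joins and aligned with the legs' outer faces on the other axis.

C is a chair: 406×412 mm seat, 39 mm thick, top at z = 477 mm, on four 35 mm square corner legs flush with the seat edges. A 21 mm thick backrest slab spans the full seat width, extending 338 mm above the seat top, its back face flush with the seat's +y edge. Two armrests of 40×40 mm section run along each side from the seat's front edge to the front of the backrest, top faces 220 mm above the seat top and outer faces flush with the seat's x-edges; a 40×40 mm post under the front of each armrest stands on the seat at the front corner.

Three stools sit around the table at the −y, −x, +x sides. The chair is on top of the table, centred.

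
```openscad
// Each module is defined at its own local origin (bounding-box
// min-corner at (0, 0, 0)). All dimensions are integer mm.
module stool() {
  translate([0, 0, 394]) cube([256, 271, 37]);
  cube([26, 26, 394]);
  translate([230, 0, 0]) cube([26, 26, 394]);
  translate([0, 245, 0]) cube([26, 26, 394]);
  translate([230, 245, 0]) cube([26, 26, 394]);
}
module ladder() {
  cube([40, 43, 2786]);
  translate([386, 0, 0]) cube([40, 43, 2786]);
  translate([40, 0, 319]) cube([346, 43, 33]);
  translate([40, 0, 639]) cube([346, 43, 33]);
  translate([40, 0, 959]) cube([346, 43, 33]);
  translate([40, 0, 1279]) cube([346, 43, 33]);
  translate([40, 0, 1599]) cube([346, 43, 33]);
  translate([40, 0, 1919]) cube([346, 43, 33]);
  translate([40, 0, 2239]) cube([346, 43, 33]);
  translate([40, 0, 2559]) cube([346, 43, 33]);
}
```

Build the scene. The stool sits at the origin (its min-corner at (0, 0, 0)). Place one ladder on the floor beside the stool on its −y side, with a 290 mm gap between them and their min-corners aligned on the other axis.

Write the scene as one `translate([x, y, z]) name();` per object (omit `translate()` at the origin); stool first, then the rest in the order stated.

stool();
translate([0, -333, 0]) ladder();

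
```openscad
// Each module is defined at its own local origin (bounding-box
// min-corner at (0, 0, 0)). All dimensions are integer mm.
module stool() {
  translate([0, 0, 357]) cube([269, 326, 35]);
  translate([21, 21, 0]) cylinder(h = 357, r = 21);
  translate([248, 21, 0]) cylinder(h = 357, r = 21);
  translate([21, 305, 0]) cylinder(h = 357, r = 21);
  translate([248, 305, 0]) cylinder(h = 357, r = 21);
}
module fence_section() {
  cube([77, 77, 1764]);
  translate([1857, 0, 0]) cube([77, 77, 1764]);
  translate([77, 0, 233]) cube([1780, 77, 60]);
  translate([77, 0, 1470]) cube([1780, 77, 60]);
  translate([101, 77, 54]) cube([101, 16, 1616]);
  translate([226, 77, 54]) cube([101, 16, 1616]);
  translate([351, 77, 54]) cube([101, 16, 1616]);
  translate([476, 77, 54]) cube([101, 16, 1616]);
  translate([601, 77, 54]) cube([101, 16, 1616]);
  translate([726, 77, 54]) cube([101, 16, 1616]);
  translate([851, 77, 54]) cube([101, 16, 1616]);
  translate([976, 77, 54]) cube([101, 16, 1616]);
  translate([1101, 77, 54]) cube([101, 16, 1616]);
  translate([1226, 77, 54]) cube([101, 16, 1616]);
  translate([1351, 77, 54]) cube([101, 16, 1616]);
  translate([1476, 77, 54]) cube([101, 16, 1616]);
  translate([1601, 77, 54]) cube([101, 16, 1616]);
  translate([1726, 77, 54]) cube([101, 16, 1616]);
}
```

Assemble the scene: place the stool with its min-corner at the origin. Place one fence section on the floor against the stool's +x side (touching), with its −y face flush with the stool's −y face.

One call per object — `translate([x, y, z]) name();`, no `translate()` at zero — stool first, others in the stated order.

stool();
translate([269, 0, 0]) fence_section();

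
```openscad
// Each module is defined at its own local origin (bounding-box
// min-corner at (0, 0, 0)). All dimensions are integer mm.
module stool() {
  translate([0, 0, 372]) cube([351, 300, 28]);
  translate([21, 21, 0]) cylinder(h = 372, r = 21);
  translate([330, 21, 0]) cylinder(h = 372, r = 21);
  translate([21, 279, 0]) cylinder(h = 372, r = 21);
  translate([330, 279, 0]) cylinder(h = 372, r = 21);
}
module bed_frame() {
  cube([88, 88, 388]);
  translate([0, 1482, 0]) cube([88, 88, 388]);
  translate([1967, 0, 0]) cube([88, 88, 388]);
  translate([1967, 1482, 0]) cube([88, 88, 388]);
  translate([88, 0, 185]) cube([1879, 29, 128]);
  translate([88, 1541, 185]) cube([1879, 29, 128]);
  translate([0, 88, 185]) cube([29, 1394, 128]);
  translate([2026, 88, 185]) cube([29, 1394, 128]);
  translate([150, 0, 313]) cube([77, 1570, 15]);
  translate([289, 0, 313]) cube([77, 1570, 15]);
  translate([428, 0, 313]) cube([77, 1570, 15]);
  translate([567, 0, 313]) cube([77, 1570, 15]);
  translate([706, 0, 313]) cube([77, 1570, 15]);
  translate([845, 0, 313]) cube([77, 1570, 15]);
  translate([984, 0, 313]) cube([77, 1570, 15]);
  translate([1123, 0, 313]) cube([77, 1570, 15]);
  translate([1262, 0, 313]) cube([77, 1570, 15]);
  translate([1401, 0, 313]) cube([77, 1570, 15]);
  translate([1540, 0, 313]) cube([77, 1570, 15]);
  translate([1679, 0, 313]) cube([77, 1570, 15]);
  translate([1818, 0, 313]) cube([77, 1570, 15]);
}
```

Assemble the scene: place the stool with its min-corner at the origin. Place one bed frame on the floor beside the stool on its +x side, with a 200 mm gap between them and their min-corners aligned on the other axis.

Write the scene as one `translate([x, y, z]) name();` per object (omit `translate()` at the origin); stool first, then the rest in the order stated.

stool();
translate([551, 0, 0]) bed_frame();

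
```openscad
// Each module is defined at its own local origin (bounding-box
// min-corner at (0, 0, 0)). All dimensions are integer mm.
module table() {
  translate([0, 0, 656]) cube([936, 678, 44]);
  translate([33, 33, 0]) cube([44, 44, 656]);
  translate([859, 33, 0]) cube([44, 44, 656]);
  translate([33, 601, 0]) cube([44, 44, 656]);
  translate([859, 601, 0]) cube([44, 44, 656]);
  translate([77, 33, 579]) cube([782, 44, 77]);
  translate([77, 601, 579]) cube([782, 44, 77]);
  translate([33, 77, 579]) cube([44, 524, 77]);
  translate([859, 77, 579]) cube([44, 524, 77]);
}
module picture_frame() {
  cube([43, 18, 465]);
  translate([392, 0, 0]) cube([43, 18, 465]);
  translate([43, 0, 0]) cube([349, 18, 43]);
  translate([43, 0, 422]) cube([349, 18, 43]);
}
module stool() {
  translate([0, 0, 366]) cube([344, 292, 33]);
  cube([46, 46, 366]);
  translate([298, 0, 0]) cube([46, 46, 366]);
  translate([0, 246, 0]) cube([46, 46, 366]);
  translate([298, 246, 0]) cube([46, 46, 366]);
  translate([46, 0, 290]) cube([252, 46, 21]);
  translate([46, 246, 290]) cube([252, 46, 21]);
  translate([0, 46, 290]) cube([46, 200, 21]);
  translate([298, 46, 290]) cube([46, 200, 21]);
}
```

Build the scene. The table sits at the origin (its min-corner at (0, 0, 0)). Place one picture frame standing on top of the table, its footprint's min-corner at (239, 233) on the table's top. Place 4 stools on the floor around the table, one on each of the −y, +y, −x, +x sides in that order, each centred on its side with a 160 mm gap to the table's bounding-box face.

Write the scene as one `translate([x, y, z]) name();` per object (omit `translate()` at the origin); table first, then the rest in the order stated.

table();
translate([239, 233, 700]) picture_frame();
translate([296, -452, 0]) stool();
translate([296, 838, 0]) stool();
translate([-504, 193, 0]) stool();
translate([1096, 193, 0]) stool();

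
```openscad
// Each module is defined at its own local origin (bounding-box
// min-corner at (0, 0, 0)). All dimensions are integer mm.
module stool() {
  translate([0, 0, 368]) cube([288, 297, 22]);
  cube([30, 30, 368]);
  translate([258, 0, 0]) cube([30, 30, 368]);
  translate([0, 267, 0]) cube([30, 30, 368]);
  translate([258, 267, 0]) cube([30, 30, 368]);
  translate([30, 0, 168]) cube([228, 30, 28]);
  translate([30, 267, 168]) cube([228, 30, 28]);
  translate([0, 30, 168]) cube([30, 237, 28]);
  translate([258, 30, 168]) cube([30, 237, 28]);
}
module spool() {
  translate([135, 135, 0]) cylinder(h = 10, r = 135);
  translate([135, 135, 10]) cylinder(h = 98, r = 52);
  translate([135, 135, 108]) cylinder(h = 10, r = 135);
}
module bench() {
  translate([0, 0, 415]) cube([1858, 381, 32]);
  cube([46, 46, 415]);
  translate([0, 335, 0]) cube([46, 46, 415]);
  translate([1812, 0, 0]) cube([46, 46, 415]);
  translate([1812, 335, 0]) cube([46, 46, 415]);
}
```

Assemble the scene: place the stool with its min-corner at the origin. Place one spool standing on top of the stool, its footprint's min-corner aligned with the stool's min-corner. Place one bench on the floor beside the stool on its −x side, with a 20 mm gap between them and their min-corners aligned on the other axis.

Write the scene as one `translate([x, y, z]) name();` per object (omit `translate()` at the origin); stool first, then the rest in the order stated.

stool();
translate([0, 0, 390]) spool();
translate([-1878, 0, 0]) bench();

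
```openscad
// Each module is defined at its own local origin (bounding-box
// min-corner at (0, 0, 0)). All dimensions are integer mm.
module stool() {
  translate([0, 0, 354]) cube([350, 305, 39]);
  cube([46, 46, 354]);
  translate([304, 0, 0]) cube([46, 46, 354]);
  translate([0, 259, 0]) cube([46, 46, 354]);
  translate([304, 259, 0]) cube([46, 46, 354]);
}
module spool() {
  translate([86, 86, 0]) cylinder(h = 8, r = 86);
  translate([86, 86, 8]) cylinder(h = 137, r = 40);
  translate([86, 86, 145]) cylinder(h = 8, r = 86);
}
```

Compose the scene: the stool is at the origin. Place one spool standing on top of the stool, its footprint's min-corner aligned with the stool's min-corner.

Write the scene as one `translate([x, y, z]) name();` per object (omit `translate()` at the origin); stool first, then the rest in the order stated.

stool();
translate([0, 0, 393]) spool();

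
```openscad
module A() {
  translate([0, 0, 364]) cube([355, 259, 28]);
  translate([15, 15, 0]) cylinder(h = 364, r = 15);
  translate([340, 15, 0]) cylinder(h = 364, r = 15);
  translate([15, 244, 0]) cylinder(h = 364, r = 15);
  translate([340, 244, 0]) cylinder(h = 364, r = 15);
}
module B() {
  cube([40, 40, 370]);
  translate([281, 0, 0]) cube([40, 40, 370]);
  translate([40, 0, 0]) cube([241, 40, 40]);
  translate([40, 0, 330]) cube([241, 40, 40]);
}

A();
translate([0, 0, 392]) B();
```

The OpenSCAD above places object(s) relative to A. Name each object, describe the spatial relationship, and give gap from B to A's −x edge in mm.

The picture frame's min-x is at 0; the stool's min-x is 0; gap = 0 mm.

A is a stool. B is a picture frame. The picture frame is on top of the stool. The gap from the picture frame to the stool's −x edge is 0 mm.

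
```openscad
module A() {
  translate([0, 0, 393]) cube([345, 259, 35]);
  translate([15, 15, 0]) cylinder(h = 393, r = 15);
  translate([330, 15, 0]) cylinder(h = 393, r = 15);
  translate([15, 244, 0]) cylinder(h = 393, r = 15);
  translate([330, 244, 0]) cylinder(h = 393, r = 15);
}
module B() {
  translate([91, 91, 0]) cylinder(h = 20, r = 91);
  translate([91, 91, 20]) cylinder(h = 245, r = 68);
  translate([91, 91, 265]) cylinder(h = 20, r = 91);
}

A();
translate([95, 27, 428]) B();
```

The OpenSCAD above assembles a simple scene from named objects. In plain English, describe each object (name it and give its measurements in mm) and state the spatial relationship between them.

A is a four-legged stool. The seat is a 345×259×35 mm slab whose top surface is at z = 428 mm; four round legs, each 30 mm in diameter, run from the floor (z = 0) to the underside of the seat, each leg's axis is inset half a diameter from the nearest pair of seat edges (so the leg's bounding box is flush with the corner).

B is a spool: two coaxial disc flanges of radius 91 mm and thickness 20 mm, joined by a core cylinder of radius 68 mm and height 245 mm. The lower flange rests on z = 0 and the three cylinders share a vertical axis.

The spool is on top of the stool.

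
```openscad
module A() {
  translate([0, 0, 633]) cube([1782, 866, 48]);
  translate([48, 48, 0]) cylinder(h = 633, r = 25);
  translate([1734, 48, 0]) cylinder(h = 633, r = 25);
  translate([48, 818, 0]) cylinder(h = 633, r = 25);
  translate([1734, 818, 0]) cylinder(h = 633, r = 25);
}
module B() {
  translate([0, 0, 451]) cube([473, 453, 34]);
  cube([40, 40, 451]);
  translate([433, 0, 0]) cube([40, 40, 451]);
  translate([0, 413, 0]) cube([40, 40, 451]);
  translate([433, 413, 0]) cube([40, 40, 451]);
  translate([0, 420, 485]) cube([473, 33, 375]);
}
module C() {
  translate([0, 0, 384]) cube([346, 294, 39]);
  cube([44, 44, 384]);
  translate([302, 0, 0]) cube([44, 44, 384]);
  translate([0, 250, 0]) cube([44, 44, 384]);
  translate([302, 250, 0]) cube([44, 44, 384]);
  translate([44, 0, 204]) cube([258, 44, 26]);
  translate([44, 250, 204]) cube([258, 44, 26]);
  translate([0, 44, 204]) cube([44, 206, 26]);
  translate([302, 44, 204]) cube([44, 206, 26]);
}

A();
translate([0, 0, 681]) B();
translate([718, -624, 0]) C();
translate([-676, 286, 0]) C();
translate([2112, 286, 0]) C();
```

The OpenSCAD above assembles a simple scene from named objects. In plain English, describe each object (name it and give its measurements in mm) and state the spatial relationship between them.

A is a table with a 1782×866 mm rectangular top, 48 mm thick, top surface at z = 681 mm, supported by four round legs of 50 mm diameter, each leg's bounding box inset 23 mm from the nearest pair of top edges, running from the floor.

B is a chair: 473×453 mm seat, 34 mm thick, top at z = 485 mm, on four 40 mm square corner legs flush with the seat edges. A 33 mm thick backrest slab spans the full seat width, extending 375 mm above the seat top, its back face flush with the seat's +y edge.

C is a four-legged stool. The seat is a 346×294×39 mm slab whose top surface is at z = 423 mm; four square legs, each 44×44 mm in cross-section, run from the floor (z = 0) to the underside of the seat, each flush with a corner of the seat. Four stretchers, 44 mm wide and 26 mm tall, connect adjacent legs with their undersides at z = 204 mm, each running between the inner faces of the legs it joins and aligned with the legs' outer faces on the other axis.

The chair is on top of the table. Three stools sit around the table at the −y, −x, +x sides.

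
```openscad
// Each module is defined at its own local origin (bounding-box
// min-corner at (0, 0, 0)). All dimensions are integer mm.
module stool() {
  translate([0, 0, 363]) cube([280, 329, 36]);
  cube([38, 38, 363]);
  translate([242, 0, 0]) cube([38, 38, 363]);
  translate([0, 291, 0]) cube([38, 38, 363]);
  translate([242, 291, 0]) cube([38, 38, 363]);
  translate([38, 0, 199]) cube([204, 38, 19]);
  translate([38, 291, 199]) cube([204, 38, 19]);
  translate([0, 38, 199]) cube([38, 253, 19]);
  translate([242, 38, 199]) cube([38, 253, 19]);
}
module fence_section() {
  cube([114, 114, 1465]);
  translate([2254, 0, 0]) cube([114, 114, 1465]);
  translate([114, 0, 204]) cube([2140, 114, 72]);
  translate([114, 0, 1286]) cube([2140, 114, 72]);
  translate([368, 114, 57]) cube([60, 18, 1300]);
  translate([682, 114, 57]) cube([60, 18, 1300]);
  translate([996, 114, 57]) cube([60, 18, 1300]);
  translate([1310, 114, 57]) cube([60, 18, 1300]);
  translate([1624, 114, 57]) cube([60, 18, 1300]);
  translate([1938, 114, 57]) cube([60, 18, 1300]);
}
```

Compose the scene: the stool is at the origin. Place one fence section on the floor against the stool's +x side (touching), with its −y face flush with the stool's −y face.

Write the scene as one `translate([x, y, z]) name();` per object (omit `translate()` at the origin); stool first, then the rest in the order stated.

stool();
translate([280, 0, 0]) fence_section();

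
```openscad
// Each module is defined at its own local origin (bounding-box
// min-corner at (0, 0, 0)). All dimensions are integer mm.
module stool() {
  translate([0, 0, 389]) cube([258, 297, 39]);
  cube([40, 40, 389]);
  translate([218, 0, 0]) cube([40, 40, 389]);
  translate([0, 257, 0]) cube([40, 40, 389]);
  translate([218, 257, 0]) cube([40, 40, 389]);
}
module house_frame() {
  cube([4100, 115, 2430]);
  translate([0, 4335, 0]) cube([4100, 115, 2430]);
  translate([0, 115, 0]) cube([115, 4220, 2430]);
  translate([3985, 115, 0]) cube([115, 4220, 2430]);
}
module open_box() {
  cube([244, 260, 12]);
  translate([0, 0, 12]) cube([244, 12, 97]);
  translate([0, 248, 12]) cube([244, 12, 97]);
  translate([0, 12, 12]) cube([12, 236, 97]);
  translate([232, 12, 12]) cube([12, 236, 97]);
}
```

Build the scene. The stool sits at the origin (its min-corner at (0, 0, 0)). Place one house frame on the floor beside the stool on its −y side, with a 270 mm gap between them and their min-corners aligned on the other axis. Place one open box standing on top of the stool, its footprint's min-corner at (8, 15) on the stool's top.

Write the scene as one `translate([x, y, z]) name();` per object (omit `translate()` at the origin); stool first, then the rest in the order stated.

stool();
translate([0, -4720, 0]) house_frame();
translate([8, 15, 428]) open_box();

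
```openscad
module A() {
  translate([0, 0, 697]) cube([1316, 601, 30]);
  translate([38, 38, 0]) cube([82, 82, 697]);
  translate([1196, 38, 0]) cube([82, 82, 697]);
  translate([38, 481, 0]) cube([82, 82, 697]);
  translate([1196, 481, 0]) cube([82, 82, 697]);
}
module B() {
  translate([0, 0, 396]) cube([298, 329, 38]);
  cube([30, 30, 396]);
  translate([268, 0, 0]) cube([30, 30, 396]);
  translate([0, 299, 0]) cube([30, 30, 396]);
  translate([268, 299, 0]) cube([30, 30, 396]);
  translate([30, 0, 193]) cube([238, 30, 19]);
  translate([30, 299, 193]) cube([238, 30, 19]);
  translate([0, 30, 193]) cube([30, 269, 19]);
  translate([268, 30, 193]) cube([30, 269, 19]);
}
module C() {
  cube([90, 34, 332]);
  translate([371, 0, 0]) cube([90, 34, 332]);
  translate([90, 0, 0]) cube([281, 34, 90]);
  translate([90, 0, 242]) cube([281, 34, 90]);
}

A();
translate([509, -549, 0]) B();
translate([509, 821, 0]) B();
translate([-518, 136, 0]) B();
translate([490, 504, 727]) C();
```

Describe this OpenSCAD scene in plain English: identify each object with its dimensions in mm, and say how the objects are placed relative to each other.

A is a table with a 1316×601 mm rectangular top, 30 mm thick, top surface at z = 727 mm, supported by four 82×82 mm square legs, each inset 38 mm from the nearest pair of top edges, running from the floor.

B is a four-legged stool. The seat is a 298×329×38 mm slab whose top surface is at z = 434 mm; four square legs, each 30×30 mm in cross-section, run from the floor (z = 0) to the underside of the seat, each flush with a corner of the seat. Four stretchers, 30 mm wide and 19 mm tall, connect adjacent legs with their undersides at z = 193 mm, each running between the inner faces of the legs it joins and aligned with the legs' outer faces on the other axis.

C is a rectangular picture frame lying in the x–z plane (depth along y). The opening is 281 mm wide (x) by 152 mm tall (z), surrounded by a border 90 mm wide on all four sides. The frame is 34 mm deep and is made of two full-height vertical stiles with two horizontal rails fitted between them.

Three stools sit around the table at the −y, +y, −x sides. The picture frame is on top of the table.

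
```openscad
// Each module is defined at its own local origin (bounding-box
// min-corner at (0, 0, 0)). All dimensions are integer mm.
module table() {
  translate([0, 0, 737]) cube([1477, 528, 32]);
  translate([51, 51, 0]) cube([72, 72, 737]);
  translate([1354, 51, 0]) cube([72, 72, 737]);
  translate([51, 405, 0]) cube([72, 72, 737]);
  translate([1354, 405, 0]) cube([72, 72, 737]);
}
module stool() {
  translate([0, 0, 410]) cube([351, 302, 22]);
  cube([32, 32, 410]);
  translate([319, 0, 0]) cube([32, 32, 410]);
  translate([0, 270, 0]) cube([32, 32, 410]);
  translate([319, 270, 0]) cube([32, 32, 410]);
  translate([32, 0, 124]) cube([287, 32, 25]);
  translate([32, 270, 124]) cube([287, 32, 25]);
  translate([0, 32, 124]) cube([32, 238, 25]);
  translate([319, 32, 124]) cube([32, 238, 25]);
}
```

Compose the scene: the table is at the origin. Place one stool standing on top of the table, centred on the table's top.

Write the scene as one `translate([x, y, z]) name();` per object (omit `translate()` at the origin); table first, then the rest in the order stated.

table();
translate([563, 113, 769]) stool();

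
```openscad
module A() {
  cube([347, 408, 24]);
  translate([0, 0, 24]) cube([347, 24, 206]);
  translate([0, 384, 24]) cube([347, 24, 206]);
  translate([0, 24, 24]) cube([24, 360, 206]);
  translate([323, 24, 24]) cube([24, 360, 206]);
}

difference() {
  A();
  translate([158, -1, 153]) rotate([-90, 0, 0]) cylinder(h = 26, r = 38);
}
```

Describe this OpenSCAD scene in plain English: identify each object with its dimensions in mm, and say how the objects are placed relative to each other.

A is an open-topped rectangular box: outside dimensions 347×408×230 mm, with a uniform wall and base thickness of 24 mm. The base is a full 347×408 slab on the floor; four walls sit on top of the base. The front and back walls (the −y and +y sides) span the full width; the two side walls fit between them.

The open box has a circular hole of radius 38 mm through its front wall, centred at (x = 158, z = 153).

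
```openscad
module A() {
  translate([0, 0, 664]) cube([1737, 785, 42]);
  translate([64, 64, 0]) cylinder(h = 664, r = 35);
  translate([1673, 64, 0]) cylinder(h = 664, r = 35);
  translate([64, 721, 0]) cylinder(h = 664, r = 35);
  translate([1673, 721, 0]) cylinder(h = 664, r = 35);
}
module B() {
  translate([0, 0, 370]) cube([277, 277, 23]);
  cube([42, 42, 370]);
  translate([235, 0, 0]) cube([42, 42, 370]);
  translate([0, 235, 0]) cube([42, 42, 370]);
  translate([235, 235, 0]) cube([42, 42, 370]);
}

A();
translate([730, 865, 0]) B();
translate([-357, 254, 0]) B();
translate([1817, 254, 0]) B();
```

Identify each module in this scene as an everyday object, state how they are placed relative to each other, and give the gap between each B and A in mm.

Each stool's nearest face is 80 mm from the table's bounding box.

A is a table. B is a stool. Three stools sit around the table at the +y, −x, +x sides. The gap between each stool and the table is 80 mm.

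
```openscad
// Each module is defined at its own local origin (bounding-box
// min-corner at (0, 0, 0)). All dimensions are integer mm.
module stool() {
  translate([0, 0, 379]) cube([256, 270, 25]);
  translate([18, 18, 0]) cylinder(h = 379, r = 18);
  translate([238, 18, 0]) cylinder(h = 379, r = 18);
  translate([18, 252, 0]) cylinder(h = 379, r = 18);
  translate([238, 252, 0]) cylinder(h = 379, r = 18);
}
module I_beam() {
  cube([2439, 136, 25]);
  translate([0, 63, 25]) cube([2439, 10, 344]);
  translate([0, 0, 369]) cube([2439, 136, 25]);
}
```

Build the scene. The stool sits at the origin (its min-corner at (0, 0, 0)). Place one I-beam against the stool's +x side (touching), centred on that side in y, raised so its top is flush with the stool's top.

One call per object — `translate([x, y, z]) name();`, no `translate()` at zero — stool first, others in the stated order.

stool();
translate([256, 67, 10]) I_beam();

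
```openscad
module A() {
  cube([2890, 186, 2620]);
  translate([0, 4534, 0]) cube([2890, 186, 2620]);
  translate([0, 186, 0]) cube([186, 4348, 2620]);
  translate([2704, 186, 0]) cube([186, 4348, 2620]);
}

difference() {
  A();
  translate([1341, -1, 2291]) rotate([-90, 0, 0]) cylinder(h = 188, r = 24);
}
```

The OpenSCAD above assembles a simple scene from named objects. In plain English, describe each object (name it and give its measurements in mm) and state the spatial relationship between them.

A is the wall frame of a small rectangular building: four walls, each 2620 mm tall and 186 mm thick, enclosing a footprint 2890 mm (x) by 4720 mm (y) outside-to-outside, with no floor or roof. The front and back walls (the −y and +y sides) span the full width; the two side walls fit between them.

The house frame has a circular hole of radius 24 mm through its front wall, centred at (x = 1341, z = 2291).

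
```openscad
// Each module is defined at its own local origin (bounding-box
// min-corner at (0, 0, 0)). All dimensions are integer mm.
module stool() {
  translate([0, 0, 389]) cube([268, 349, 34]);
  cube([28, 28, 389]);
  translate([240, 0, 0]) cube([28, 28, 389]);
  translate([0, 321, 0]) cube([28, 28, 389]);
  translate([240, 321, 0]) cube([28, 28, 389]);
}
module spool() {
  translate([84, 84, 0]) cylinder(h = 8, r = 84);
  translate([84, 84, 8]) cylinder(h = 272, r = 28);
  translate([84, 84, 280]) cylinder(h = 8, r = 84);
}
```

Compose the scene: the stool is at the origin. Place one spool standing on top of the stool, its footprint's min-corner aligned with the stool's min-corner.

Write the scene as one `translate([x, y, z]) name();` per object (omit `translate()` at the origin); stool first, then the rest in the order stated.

stool();
translate([0, 0, 423]) spool();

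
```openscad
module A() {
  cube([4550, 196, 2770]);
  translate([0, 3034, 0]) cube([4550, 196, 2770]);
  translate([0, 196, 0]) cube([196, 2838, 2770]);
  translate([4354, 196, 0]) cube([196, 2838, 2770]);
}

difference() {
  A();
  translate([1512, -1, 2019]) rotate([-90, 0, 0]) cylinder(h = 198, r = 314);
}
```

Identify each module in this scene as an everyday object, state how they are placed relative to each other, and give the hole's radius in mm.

A is a house frame. The house frame has a circular hole through its front wall. The hole's radius is 314 mm.

The subtracted cylinder has r = 314 mm.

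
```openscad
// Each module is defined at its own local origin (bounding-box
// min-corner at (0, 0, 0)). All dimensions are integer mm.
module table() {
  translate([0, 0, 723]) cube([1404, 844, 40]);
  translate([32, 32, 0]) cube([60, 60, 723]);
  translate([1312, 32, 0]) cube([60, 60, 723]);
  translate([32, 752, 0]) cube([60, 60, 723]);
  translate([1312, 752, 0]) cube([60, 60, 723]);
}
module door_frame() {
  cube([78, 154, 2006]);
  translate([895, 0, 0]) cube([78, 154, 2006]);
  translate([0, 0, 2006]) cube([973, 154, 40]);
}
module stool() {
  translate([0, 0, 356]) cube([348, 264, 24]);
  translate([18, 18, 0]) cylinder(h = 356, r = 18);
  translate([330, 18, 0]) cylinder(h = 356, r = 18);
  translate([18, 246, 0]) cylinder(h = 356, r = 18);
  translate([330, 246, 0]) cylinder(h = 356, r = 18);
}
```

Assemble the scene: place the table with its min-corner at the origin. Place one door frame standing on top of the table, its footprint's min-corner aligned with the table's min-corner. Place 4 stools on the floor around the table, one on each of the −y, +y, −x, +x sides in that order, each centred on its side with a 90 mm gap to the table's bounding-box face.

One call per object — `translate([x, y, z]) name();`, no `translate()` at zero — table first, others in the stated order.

table();
translate([0, 0, 763]) door_frame();
translate([528, -354, 0]) stool();
translate([528, 934, 0]) stool();
translate([-438, 290, 0]) stool();
translate([1494, 290, 0]) stool();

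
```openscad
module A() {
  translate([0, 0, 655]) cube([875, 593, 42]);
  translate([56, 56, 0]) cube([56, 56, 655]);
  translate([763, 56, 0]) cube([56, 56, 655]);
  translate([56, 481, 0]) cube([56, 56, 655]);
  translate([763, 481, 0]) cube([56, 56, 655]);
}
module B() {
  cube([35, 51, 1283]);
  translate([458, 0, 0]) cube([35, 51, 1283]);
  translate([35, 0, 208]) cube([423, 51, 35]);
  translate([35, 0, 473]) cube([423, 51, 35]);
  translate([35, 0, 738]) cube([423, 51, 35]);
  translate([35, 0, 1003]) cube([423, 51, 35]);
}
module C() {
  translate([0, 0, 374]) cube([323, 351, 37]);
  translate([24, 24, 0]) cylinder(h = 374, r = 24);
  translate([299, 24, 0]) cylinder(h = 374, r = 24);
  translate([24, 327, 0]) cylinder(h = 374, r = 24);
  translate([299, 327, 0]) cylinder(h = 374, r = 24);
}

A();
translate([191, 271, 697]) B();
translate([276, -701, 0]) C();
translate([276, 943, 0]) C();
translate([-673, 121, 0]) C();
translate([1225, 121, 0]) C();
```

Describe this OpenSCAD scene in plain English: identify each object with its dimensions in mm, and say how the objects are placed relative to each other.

A is a table with a 875×593 mm rectangular top, 42 mm thick, top surface at z = 697 mm, supported by four 56×56 mm square legs, each inset 56 mm from the nearest pair of top edges, running from the floor.

B is a straight ladder. Two 35×51 mm vertical rails, 1283 mm tall, stand 493 mm apart (outside-to-outside) with their front faces coplanar on the −y side. 4 rungs, each 51 mm deep and 35 mm tall, span between the inner faces of the rails, front faces flush with the rails. The lowest rung's underside is at z = 208 mm and rungs are spaced 265 mm apart (underside to underside).

C is a four-legged stool. The seat is 323×351 mm, 37 mm thick, top at z = 411 mm. It stands on four round legs, each 48 mm in diameter, from z = 0 to the seat underside, each leg's axis is inset half a diameter from the nearest pair of seat edges (so the leg's bounding box is flush with the corner).

The ladder is on top of the table, centred. Four stools sit around the table at the −y, +y, −x, +x sides.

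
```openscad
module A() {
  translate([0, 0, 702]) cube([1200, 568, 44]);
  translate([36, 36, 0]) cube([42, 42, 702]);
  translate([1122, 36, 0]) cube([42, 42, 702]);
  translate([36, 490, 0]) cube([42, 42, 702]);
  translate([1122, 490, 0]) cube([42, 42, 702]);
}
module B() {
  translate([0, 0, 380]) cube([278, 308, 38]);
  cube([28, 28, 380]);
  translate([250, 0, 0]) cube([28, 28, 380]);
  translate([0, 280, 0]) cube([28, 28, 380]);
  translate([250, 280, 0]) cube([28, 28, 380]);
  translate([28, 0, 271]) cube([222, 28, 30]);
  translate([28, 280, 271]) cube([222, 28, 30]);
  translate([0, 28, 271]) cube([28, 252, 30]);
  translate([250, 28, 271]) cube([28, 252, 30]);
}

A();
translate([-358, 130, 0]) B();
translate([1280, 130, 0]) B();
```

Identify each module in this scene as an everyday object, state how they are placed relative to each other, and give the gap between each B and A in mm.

Each stool's nearest face is 80 mm from the table's bounding box.

A is a table. B is a stool. Two stools sit around the table at the −x, +x sides. The gap between each stool and the table is 80 mm.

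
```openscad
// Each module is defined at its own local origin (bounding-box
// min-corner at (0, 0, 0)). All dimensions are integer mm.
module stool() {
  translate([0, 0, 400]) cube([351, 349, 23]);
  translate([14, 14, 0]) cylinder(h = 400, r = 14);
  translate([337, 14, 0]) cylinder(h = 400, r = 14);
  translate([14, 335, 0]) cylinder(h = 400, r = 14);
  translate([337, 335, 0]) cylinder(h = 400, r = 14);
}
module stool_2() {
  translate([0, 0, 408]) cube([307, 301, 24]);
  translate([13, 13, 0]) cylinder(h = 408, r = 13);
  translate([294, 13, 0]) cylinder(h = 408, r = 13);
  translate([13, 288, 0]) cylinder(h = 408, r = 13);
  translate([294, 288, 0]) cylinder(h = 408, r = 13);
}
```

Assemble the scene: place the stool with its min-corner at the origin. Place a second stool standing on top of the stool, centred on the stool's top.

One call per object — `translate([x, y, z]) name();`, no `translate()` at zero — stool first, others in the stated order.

stool();
translate([22, 24, 423]) stool_2();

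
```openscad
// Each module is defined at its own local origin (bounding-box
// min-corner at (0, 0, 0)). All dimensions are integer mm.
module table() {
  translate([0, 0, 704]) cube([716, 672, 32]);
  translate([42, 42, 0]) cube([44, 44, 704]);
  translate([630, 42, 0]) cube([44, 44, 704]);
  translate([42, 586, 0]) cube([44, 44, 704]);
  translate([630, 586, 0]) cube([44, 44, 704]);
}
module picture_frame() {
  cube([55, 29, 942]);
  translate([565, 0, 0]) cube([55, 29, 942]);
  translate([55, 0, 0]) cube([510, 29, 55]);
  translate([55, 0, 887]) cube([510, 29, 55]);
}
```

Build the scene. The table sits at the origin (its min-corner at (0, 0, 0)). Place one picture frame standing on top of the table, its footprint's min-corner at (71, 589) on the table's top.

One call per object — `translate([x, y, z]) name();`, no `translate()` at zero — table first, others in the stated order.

table();
translate([71, 589, 736]) picture_frame();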